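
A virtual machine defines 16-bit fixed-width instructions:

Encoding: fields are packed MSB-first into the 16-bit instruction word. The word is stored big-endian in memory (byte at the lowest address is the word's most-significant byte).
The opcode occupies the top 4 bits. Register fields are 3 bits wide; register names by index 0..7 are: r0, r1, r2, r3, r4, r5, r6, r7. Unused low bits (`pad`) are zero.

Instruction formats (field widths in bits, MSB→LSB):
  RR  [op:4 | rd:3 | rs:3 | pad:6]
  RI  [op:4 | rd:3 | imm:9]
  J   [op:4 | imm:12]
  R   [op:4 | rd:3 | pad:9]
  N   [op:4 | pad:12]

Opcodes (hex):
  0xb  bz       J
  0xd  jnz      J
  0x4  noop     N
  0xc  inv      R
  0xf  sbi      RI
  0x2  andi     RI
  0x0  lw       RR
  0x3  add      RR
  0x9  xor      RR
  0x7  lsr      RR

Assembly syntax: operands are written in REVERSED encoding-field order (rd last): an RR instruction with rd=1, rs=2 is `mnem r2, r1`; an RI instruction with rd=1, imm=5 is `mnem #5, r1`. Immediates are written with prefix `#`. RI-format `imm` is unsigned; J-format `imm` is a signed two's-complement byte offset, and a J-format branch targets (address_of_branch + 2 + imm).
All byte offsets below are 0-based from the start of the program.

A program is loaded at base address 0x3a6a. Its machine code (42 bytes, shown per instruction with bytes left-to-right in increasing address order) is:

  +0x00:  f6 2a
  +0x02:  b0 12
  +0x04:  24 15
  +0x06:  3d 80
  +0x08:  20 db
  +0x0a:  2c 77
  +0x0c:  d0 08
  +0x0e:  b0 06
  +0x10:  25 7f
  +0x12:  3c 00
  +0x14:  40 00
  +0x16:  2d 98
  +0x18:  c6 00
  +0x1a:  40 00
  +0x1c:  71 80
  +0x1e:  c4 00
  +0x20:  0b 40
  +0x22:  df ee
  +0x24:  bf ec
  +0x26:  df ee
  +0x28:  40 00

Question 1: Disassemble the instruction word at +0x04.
[04] 24 15 → 0x2415
  opcode bits[15:12]=0x2: andi/RI
  [11:9] rd=2 = r2
  [8:0] imm=21 = #21

andi #21, r2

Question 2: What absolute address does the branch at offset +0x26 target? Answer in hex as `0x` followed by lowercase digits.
+0x26: df ee ⇒ word 0xdfee (big)
  op=0xdfee>>12=0xd ⇒ jnz (J)
  imm@[11:0]=0xfee (s12→-18) ⇒ #-18
  target = base 0x3a6a + off 0x26 + 2 + imm -18 = 0x3a80

0x3a80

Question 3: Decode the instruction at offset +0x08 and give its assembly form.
[08] 20 db → 0x20db
  opcode bits[15:12]=0x2: andi/RI
  [11:9] rd=0 = r0
  [8:0] imm=219 = #219

andi #219, r0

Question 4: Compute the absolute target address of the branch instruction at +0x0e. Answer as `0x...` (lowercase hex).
0x3a80

[0e] b0 06 → 0xb006
  opcode bits[15:12]=0xb: bz/J
  imm@[11:0]=0x6 ⇒ #6
  target = base 0x3a6a + off 0x0e + 2 + imm 6 = 0x3a80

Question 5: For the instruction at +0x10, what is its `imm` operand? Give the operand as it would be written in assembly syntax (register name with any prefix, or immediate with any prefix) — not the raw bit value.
#383

@+10  big-endian(25 7f) = 0x257f
  opcode bits[15:12]=0x2: andi/RI
  rd@[11:9]=0x2 ⇒ r2
  imm@[8:0]=0x17f ⇒ #383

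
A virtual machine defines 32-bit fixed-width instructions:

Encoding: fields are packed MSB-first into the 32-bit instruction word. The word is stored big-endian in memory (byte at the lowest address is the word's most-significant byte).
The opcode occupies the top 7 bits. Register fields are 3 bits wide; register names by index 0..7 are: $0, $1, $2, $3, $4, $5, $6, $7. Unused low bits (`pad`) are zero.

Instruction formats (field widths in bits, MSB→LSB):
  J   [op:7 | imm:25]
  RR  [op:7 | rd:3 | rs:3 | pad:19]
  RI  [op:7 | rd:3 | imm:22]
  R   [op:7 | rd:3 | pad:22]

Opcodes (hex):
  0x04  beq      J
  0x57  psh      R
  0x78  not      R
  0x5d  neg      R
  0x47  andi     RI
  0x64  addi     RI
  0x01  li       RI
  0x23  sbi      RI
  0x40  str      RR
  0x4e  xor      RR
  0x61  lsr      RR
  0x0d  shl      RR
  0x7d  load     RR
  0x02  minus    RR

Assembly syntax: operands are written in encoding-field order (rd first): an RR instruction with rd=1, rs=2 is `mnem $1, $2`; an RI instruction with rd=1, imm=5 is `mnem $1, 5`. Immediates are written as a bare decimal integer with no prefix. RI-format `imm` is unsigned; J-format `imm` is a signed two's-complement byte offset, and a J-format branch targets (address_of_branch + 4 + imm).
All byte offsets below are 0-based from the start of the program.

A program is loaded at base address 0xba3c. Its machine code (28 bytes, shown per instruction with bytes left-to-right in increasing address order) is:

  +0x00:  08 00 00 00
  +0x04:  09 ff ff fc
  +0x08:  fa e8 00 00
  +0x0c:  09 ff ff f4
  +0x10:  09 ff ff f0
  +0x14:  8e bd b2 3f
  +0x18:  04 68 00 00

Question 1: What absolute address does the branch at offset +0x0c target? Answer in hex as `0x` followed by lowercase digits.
0xba40

off 0x0c: read 09 ff ff f4 as big → 0x09fffff4
  top 7b → 0x4 → beq [J]
  imm: (w>>0)&0x1ffffff=0x1fffff4 (s25→-12) → -12
  target = base 0xba3c + off 0x0c + 4 + imm -12 = 0xba40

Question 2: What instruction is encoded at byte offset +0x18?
[18] 04 68 00 00 → 0x04680000
  top 7b → 0x2 → minus [RR]
  rd: (w>>22)&0x7=0x1 → $1
  rs: (w>>19)&0x7=0x5 → $5

minus $1, $5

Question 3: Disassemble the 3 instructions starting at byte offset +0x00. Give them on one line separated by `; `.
beq 0; beq -4; load $3, $5

off 0x00: read 08 00 00 00 as big → 0x08000000
  op=0x08000000>>25=0x4 ⇒ beq (J)
  [24:0] imm=0 = 0
off 0x04: read 09 ff ff fc as big → 0x09fffffc
  op=0x09fffffc>>25=0x4 ⇒ beq (J)
  [24:0] imm=33554428 (s25→-4) = -4
off 0x08: read fa e8 00 00 as big → 0xfae80000
  op=0xfae80000>>25=0x7d ⇒ load (RR)
  [24:22] rd=3 = $3
  [21:19] rs=5 = $5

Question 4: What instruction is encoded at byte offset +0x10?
beq -16

+0x10: 09 ff ff f0 ⇒ word 0x09fffff0 (big)
  op=0x09fffff0>>25=0x4 ⇒ beq (J)
  imm@[24:0]=0x1fffff0 (s25→-16) ⇒ -16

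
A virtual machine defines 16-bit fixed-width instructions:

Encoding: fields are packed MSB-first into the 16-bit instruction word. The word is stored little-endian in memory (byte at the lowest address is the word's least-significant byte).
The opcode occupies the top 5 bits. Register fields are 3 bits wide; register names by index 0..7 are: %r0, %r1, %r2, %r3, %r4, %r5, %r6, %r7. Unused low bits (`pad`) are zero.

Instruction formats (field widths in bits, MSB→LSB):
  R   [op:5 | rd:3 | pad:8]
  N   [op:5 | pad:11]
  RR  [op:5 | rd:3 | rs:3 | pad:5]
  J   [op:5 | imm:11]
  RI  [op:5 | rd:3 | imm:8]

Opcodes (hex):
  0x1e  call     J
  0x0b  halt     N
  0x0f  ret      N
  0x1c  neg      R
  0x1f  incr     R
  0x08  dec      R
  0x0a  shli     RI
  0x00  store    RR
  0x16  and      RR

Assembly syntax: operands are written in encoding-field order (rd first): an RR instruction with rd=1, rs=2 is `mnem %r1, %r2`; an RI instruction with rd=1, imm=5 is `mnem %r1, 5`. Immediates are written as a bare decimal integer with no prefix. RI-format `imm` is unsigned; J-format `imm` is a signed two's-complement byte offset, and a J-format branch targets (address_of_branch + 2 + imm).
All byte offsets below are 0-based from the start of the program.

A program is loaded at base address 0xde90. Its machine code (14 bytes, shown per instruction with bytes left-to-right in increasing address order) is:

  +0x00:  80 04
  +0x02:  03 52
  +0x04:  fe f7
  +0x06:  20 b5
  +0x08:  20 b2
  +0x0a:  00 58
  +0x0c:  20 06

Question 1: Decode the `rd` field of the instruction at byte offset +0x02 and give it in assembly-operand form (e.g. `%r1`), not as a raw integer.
%r2

off 0x02: read 03 52 as little → 0x5203
  top 5b → 0xa → shli [RI]
  rd: (w>>8)&0x7=0x2 → %r2
  imm: (w>>0)&0xff=0x3 → 3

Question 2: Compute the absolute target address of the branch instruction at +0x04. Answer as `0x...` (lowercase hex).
+0x04: fe f7 ⇒ word 0xf7fe (little)
  top 5b → 0x1e → call [J]
  imm: (w>>0)&0x7ff=0x7fe (s11→-2) → -2
  target = base 0xde90 + off 0x04 + 2 + imm -2 = 0xde94

0xde94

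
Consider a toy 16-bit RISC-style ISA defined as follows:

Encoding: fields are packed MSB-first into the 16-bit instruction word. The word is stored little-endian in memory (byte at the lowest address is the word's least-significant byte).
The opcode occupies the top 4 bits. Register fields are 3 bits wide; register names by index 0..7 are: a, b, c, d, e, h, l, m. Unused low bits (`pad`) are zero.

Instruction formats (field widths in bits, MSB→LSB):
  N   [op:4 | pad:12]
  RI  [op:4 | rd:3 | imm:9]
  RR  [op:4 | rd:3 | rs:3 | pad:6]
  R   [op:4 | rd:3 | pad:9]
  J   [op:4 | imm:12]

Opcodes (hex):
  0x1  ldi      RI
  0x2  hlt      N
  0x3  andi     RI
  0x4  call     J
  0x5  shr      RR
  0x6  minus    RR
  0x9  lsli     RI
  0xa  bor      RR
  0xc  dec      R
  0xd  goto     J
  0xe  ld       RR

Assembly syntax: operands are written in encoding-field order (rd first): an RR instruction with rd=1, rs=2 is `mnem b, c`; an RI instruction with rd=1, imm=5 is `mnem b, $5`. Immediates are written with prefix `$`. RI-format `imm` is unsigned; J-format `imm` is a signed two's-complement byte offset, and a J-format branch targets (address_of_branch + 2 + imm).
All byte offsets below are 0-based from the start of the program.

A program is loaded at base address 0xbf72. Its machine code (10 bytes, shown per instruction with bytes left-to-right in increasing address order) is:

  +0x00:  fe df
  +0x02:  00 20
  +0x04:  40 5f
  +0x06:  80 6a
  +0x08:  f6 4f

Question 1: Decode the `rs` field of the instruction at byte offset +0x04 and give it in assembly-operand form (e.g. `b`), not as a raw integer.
h

off 0x04: read 40 5f as little → 0x5f40
  opcode bits[15:12]=0x5: shr/RR
  [11:9] rd=7 = m
  [8:6] rs=5 = h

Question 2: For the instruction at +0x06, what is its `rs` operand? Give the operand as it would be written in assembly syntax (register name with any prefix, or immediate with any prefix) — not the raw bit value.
[06] 80 6a → 0x6a80
  opcode bits[15:12]=0x6: minus/RR
  rd@[11:9]=0x5 ⇒ h
  rs@[8:6]=0x2 ⇒ c

c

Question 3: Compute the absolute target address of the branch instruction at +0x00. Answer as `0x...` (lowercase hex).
0xbf72

+0x00: fe df ⇒ word 0xdffe (little)
  op=0xdffe>>12=0xd ⇒ goto (J)
  imm: (w>>0)&0xfff=0xffe (s12→-2) → $-2
  target = base 0xbf72 + off 0x00 + 2 + imm -2 = 0xbf72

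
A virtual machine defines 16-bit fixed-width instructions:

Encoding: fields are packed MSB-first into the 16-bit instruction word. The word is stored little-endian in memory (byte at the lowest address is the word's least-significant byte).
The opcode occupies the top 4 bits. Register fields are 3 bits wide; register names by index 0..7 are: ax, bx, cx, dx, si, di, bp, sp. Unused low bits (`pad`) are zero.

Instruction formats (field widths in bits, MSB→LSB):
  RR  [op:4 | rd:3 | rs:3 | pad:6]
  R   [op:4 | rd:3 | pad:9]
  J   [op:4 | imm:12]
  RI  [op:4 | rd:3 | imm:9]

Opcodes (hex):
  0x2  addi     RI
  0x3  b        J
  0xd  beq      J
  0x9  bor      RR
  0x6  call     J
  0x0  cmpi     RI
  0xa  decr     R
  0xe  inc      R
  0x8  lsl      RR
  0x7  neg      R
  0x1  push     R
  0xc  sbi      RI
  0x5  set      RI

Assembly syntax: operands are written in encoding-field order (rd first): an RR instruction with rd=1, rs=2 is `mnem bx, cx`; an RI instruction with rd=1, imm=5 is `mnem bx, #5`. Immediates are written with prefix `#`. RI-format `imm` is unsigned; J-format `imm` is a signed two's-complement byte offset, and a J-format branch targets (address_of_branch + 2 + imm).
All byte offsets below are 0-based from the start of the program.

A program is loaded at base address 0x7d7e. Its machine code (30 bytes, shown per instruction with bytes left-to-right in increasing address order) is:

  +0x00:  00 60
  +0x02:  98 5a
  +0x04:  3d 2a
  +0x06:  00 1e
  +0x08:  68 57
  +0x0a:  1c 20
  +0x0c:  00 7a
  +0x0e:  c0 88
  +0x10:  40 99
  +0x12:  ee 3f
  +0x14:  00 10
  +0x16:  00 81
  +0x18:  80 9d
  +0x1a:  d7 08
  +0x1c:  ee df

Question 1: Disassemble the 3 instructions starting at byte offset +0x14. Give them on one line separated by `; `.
+0x14: 00 10 ⇒ word 0x1000 (little)
  op=0x1000>>12=0x1 ⇒ push (R)
  [11:9] rd=0 = ax
+0x16: 00 81 ⇒ word 0x8100 (little)
  op=0x8100>>12=0x8 ⇒ lsl (RR)
  [11:9] rd=0 = ax
  [8:6] rs=4 = si
+0x18: 80 9d ⇒ word 0x9d80 (little)
  op=0x9d80>>12=0x9 ⇒ bor (RR)
  [11:9] rd=6 = bp
  [8:6] rs=6 = bp

push ax; lsl ax, si; bor bp, bp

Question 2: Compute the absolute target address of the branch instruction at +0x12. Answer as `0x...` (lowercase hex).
@+12  little-endian(ee 3f) = 0x3fee
  opcode bits[15:12]=0x3: b/J
  imm@[11:0]=0xfee (s12→-18) ⇒ #-18
  target = base 0x7d7e + off 0x12 + 2 + imm -18 = 0x7d80

0x7d80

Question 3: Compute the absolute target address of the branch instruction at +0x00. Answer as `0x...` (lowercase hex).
off 0x00: read 00 60 as little → 0x6000
  op=0x6000>>12=0x6 ⇒ call (J)
  imm: (w>>0)&0xfff=0x0 → #0
  target = base 0x7d7e + off 0x00 + 2 + imm 0 = 0x7d80

0x7d80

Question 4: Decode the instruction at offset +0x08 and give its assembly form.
+0x08: 68 57 ⇒ word 0x5768 (little)
  op=0x5768>>12=0x5 ⇒ set (RI)
  [11:9] rd=3 = dx
  [8:0] imm=360 = #360

set dx, #360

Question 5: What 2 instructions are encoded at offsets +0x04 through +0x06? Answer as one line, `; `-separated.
addi di, #61; push sp

off 0x04: read 3d 2a as little → 0x2a3d
  op=0x2a3d>>12=0x2 ⇒ addi (RI)
  rd@[11:9]=0x5 ⇒ di
  imm@[8:0]=0x3d ⇒ #61
off 0x06: read 00 1e as little → 0x1e00
  op=0x1e00>>12=0x1 ⇒ push (R)
  rd@[11:9]=0x7 ⇒ sp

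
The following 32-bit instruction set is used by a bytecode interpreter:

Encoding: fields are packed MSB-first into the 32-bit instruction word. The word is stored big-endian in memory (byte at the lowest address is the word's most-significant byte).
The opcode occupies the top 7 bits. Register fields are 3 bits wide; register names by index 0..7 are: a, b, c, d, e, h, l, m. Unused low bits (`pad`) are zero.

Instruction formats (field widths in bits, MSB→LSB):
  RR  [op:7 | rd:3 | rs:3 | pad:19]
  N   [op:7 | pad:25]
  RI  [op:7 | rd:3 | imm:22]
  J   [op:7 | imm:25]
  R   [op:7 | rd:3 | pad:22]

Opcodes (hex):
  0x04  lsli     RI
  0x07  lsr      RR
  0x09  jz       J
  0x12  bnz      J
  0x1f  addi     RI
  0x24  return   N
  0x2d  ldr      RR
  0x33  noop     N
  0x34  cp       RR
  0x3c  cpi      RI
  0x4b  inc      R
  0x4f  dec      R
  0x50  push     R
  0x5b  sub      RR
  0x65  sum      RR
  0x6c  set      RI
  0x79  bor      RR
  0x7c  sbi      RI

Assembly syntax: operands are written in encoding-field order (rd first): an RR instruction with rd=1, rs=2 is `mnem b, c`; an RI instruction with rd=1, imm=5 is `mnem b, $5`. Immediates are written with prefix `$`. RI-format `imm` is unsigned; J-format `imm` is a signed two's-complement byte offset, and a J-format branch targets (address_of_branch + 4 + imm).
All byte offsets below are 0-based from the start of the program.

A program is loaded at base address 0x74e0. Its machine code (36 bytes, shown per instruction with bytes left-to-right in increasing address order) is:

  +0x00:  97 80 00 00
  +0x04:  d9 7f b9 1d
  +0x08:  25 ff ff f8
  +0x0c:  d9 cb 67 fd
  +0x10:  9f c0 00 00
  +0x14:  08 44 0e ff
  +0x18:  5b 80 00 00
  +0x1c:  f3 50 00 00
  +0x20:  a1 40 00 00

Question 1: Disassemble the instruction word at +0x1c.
bor h, c

+0x1c: f3 50 00 00 ⇒ word 0xf3500000 (big)
  top 7b → 0x79 → bor [RR]
  [24:22] rd=5 = h
  [21:19] rs=2 = c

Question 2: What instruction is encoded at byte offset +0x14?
off 0x14: read 08 44 0e ff as big → 0x08440eff
  op=0x08440eff>>25=0x4 ⇒ lsli (RI)
  rd: (w>>22)&0x7=0x1 → b
  imm: (w>>0)&0x3fffff=0x40eff → $265983

lsli b, $265983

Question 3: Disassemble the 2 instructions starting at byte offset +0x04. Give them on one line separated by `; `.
set h, $4176157; bnz $-8

+0x04: d9 7f b9 1d ⇒ word 0xd97fb91d (big)
  opcode bits[31:25]=0x6c: set/RI
  [24:22] rd=5 = h
  [21:0] imm=4176157 = $4176157
+0x08: 25 ff ff f8 ⇒ word 0x25fffff8 (big)
  opcode bits[31:25]=0x12: bnz/J
  [24:0] imm=33554424 (s25→-8) = $-8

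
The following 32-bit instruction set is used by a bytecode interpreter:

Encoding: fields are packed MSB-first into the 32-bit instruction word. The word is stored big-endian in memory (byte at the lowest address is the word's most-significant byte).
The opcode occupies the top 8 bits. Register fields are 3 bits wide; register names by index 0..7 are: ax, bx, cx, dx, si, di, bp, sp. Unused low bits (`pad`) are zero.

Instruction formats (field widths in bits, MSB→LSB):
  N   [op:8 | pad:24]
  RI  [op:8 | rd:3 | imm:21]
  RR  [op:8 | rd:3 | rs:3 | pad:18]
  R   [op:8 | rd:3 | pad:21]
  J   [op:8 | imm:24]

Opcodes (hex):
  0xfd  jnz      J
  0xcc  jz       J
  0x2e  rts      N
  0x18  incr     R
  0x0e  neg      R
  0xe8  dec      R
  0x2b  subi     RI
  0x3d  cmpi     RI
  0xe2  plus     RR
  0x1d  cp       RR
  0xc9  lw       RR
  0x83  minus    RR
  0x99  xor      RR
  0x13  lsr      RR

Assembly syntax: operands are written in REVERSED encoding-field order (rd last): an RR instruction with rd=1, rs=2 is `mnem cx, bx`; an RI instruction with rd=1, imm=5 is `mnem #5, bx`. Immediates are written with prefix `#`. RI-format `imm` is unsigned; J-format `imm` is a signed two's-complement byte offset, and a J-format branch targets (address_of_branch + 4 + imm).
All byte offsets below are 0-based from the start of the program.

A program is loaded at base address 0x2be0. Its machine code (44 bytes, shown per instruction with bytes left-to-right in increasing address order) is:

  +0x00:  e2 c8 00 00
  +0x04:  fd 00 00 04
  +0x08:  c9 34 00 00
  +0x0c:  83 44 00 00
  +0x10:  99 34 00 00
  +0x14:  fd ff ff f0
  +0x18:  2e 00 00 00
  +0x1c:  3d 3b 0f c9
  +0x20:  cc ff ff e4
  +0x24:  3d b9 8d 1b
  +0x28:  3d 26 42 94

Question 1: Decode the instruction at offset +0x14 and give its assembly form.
[14] fd ff ff f0 → 0xfdfffff0
  top 8b → 0xfd → jnz [J]
  imm: (w>>0)&0xffffff=0xfffff0 (s24→-16) → #-16

jnz #-16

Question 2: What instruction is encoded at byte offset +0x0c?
minus bx, cx

[0c] 83 44 00 00 → 0x83440000
  op=0x83440000>>24=0x83 ⇒ minus (RR)
  rd@[23:21]=0x2 ⇒ cx
  rs@[20:18]=0x1 ⇒ bx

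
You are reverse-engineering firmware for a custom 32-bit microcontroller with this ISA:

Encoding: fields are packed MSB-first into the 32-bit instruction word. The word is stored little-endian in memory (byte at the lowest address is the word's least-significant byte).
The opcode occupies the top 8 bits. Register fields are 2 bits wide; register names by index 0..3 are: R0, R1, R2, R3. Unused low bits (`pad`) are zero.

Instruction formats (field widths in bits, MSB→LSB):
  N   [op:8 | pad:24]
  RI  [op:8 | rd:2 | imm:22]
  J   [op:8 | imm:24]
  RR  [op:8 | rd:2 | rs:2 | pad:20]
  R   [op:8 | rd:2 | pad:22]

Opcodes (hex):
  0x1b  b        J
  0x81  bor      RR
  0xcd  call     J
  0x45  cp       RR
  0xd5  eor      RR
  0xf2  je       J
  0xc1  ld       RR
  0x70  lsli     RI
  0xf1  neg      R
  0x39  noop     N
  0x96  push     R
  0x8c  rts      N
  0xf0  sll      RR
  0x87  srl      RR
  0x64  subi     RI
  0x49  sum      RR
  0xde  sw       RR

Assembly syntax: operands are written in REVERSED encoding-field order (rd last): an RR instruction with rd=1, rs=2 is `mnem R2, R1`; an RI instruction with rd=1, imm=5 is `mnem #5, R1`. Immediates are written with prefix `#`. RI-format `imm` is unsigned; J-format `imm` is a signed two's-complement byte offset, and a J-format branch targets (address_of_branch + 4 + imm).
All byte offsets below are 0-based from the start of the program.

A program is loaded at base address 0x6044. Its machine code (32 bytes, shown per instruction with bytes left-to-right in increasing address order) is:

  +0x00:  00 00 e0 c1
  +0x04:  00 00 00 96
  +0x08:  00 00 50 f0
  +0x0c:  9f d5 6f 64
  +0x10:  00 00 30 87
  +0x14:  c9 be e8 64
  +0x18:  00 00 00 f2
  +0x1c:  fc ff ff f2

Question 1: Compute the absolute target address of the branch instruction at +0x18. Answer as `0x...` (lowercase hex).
0x6060

@+18  little-endian(00 00 00 f2) = 0xf2000000
  op=0xf2000000>>24=0xf2 ⇒ je (J)
  imm@[23:0]=0x0 ⇒ #0
  target = base 0x6044 + off 0x18 + 4 + imm 0 = 0x6060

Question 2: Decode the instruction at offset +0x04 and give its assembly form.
push R0

+0x04: 00 00 00 96 ⇒ word 0x96000000 (little)
  op=0x96000000>>24=0x96 ⇒ push (R)
  [23:22] rd=0 = R0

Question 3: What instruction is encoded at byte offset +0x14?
+0x14: c9 be e8 64 ⇒ word 0x64e8bec9 (little)
  opcode bits[31:24]=0x64: subi/RI
  rd@[23:22]=0x3 ⇒ R3
  imm@[21:0]=0x28bec9 ⇒ #2670281

subi #2670281, R3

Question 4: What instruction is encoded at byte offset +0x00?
@+00  little-endian(00 00 e0 c1) = 0xc1e00000
  op=0xc1e00000>>24=0xc1 ⇒ ld (RR)
  rd@[23:22]=0x3 ⇒ R3
  rs@[21:20]=0x2 ⇒ R2

ld R2, R3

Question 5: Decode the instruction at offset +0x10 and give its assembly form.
off 0x10: read 00 00 30 87 as little → 0x87300000
  opcode bits[31:24]=0x87: srl/RR
  rd@[23:22]=0x0 ⇒ R0
  rs@[21:20]=0x3 ⇒ R3

srl R3, R0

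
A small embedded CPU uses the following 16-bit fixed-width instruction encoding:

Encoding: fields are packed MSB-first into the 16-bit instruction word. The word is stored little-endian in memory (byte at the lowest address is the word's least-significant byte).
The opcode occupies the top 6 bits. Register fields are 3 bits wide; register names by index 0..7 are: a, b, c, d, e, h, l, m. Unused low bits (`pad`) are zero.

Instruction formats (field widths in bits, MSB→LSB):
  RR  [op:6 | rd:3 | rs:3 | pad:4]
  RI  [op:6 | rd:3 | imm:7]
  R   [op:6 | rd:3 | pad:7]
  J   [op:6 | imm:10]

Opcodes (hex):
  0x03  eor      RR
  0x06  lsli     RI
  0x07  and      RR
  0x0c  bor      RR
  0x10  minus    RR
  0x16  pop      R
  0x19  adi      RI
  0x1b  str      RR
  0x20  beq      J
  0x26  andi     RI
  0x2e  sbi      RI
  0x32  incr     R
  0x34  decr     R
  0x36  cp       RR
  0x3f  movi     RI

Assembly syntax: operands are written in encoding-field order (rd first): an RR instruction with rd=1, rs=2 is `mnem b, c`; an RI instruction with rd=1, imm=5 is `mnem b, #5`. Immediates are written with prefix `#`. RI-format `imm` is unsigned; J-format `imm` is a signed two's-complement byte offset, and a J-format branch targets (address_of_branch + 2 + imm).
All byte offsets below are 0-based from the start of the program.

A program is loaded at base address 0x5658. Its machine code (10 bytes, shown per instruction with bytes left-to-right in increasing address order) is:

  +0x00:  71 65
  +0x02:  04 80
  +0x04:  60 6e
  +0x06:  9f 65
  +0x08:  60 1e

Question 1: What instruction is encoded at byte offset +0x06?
[06] 9f 65 → 0x659f
  opcode bits[15:10]=0x19: adi/RI
  rd@[9:7]=0x3 ⇒ d
  imm@[6:0]=0x1f ⇒ #31

adi d, #31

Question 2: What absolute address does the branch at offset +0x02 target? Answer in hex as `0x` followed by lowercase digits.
0x5660

@+02  little-endian(04 80) = 0x8004
  top 6b → 0x20 → beq [J]
  imm: (w>>0)&0x3ff=0x4 → #4
  target = base 0x5658 + off 0x02 + 2 + imm 4 = 0x5660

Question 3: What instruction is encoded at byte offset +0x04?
off 0x04: read 60 6e as little → 0x6e60
  opcode bits[15:10]=0x1b: str/RR
  rd: (w>>7)&0x7=0x4 → e
  rs: (w>>4)&0x7=0x6 → l

str e, l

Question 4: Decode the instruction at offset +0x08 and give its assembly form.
off 0x08: read 60 1e as little → 0x1e60
  opcode bits[15:10]=0x7: and/RR
  [9:7] rd=4 = e
  [6:4] rs=6 = l

and e, l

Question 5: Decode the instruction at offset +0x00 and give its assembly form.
adi c, #113

[00] 71 65 → 0x6571
  op=0x6571>>10=0x19 ⇒ adi (RI)
  [9:7] rd=2 = c
  [6:0] imm=113 = #113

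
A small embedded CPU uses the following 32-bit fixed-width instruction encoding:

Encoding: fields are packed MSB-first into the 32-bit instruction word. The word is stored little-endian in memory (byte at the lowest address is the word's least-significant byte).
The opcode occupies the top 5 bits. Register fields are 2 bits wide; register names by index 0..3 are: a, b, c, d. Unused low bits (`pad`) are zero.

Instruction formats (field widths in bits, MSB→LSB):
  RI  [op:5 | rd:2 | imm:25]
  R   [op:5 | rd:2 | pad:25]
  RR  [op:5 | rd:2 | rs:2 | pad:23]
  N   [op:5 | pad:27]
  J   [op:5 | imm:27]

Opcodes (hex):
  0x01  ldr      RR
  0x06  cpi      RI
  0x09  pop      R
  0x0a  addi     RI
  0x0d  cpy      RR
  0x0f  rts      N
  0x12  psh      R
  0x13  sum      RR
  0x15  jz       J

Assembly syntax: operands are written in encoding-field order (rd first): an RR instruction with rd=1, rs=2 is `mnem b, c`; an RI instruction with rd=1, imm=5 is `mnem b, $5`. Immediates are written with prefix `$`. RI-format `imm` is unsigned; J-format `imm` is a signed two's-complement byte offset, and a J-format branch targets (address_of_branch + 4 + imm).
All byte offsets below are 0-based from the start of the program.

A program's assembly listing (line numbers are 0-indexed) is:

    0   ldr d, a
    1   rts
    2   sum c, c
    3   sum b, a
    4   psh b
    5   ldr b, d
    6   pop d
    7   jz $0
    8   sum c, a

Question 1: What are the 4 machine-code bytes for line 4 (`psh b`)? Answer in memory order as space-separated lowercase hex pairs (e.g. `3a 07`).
00 00 00 92

line 4 (psh): pack op=0x12:5|rd=1:2|pad=0:25 = 0x92000000; little→ 00 00 00 92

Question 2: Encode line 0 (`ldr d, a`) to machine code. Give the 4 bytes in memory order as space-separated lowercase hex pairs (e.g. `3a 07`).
0. ldr fields op=0x1:5|rd=3:2|rs=0:2|pad=0:23 → word 0e000000h → 00 00 00 0e

00 00 00 0e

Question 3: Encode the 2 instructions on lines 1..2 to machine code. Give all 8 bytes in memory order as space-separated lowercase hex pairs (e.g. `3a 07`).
L1: rts op=0xf:5|pad=0:27 ⇒ 0x78000000 ⇒ little 00 00 00 78
L2: sum op=0x13:5|rd=2:2|rs=2:2|pad=0:23 ⇒ 0x9d000000 ⇒ little 00 00 00 9d

00 00 00 78 00 00 00 9d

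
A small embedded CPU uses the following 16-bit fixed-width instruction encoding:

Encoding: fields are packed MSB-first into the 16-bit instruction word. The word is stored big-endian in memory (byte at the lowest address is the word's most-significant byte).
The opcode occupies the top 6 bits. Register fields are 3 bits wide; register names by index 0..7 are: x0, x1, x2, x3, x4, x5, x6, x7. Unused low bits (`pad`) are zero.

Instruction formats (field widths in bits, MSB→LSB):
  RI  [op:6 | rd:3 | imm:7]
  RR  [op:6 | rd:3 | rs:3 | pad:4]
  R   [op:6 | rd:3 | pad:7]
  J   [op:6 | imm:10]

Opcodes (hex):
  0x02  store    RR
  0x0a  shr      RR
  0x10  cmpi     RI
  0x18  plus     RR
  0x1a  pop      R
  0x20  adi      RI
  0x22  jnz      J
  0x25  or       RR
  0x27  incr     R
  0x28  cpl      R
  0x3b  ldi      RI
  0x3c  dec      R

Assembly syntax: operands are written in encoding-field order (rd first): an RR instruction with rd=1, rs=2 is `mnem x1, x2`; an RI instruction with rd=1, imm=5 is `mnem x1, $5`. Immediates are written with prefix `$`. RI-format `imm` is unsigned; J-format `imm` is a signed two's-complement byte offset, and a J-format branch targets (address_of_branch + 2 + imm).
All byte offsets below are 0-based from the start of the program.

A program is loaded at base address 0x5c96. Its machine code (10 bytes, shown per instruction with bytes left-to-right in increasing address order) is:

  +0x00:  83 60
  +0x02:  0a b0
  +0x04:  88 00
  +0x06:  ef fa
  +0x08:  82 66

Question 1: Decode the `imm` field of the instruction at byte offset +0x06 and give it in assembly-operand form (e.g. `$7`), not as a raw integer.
$122

[06] ef fa → 0xeffa
  opcode bits[15:10]=0x3b: ldi/RI
  [9:7] rd=7 = x7
  [6:0] imm=122 = $122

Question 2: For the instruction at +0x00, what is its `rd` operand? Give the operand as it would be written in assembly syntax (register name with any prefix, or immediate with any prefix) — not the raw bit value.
x6

off 0x00: read 83 60 as big → 0x8360
  op=0x8360>>10=0x20 ⇒ adi (RI)
  [9:7] rd=6 = x6
  [6:0] imm=96 = $96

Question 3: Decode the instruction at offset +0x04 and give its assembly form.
jnz $0

off 0x04: read 88 00 as big → 0x8800
  op=0x8800>>10=0x22 ⇒ jnz (J)
  imm: (w>>0)&0x3ff=0x0 → $0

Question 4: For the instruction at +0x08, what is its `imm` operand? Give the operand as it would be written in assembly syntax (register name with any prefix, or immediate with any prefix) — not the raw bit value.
$102

[08] 82 66 → 0x8266
  opcode bits[15:10]=0x20: adi/RI
  [9:7] rd=4 = x4
  [6:0] imm=102 = $102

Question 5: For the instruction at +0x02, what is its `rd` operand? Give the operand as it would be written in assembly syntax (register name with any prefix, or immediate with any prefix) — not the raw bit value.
off 0x02: read 0a b0 as big → 0x0ab0
  opcode bits[15:10]=0x2: store/RR
  [9:7] rd=5 = x5
  [6:4] rs=3 = x3

x5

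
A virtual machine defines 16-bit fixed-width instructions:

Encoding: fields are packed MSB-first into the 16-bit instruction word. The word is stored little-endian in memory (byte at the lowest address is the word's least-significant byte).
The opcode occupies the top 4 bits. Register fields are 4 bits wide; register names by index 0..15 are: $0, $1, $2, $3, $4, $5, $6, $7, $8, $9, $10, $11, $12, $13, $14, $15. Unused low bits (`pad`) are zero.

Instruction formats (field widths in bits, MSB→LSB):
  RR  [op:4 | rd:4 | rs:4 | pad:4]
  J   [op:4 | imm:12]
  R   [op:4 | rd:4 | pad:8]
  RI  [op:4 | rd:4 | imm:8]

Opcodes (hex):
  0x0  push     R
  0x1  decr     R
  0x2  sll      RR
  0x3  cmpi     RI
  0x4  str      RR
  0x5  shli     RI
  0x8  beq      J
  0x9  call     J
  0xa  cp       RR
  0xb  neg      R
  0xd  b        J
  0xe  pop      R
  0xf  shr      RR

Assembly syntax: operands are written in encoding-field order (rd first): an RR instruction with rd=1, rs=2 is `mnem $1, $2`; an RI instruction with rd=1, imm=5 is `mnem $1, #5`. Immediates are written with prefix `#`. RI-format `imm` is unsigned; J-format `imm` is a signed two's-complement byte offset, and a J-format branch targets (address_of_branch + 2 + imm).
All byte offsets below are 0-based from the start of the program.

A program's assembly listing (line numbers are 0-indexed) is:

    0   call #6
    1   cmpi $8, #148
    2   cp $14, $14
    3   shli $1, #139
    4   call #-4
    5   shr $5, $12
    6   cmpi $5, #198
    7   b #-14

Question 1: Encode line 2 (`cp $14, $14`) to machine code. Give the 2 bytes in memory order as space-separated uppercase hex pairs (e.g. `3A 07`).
E0 AE

L2: cp op=0xa:4|rd=14:4|rs=14:4|pad=0:4 ⇒ 0xaee0 ⇒ little e0 ae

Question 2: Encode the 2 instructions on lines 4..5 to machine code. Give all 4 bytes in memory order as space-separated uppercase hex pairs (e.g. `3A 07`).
4. call fields op=0x9:4|imm=-4:12 → word 9ffch → fc 9f
5. shr fields op=0xf:4|rd=5:4|rs=12:4|pad=0:4 → word f5c0h → c0 f5

FC 9F C0 F5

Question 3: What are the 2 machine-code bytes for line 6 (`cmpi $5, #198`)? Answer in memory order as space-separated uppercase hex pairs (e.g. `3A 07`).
line 6 (cmpi): pack op=0x3:4|rd=5:4|imm=198:8 = 0x35c6; little→ c6 35

C6 35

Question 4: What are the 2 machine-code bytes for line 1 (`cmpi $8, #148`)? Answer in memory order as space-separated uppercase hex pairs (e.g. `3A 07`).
94 38

1. cmpi fields op=0x3:4|rd=8:4|imm=148:8 → word 3894h → 94 38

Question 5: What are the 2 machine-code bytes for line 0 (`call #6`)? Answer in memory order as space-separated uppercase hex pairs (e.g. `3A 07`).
0. call fields op=0x9:4|imm=6:12 → word 9006h → 06 90

06 90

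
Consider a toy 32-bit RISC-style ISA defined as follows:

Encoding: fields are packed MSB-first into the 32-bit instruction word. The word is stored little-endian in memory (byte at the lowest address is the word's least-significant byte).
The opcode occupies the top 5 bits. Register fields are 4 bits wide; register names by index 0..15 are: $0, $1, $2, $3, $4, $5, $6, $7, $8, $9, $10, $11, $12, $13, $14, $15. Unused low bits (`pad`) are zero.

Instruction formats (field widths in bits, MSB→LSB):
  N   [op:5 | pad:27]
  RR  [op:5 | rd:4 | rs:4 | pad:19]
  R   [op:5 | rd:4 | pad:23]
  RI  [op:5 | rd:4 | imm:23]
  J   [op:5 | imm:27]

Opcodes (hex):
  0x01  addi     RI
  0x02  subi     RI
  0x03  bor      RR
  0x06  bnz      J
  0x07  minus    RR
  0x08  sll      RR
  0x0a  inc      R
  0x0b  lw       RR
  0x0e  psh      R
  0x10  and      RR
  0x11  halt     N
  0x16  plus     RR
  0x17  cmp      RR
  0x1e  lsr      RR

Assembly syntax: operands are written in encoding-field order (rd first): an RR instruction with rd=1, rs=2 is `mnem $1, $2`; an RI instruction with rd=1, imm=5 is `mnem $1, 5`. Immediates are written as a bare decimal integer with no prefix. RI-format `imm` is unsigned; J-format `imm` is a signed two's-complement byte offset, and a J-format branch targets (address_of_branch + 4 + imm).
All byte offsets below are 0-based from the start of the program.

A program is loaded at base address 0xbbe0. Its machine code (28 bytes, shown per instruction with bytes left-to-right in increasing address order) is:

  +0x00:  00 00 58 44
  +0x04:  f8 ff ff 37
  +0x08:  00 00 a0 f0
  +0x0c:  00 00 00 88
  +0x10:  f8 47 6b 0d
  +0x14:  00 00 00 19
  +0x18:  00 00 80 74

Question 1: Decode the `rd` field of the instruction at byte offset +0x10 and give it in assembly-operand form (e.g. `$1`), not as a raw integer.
$10

off 0x10: read f8 47 6b 0d as little → 0x0d6b47f8
  op=0x0d6b47f8>>27=0x1 ⇒ addi (RI)
  rd@[26:23]=0xa ⇒ $10
  imm@[22:0]=0x6b47f8 ⇒ 7030776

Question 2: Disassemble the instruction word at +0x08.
lsr $1, $4

+0x08: 00 00 a0 f0 ⇒ word 0xf0a00000 (little)
  opcode bits[31:27]=0x1e: lsr/RR
  rd@[26:23]=0x1 ⇒ $1
  rs@[22:19]=0x4 ⇒ $4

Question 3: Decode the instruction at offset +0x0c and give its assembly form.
off 0x0c: read 00 00 00 88 as little → 0x88000000
  opcode bits[31:27]=0x11: halt/N

halt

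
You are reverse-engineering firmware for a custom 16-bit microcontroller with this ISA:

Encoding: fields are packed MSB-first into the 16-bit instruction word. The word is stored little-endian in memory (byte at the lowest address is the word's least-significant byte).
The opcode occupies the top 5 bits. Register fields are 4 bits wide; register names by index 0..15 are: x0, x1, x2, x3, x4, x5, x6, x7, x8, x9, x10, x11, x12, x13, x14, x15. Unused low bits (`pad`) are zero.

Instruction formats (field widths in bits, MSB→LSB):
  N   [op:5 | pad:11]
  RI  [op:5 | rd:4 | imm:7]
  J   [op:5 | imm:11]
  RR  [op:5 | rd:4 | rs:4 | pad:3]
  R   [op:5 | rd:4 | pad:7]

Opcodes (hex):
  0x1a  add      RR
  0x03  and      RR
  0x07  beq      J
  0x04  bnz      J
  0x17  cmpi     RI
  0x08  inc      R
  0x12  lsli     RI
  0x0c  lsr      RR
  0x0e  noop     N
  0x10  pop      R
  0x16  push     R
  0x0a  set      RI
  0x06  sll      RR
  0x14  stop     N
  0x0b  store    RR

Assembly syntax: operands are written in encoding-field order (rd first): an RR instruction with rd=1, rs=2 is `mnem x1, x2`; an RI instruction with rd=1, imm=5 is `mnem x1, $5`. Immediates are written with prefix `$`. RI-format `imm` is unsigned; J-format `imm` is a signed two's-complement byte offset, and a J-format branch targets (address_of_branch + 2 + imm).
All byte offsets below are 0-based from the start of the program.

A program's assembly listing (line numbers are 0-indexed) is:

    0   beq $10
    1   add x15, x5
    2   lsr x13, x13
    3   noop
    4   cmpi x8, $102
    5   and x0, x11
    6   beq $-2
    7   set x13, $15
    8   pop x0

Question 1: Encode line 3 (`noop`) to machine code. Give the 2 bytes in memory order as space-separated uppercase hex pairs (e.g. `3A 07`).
00 70

L3: noop op=0xe:5|pad=0:11 ⇒ 0x7000 ⇒ little 00 70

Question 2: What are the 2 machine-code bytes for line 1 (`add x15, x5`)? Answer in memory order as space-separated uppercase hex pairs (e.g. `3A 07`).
L1: add op=0x1a:5|rd=15:4|rs=5:4|pad=0:3 ⇒ 0xd7a8 ⇒ little a8 d7

A8 D7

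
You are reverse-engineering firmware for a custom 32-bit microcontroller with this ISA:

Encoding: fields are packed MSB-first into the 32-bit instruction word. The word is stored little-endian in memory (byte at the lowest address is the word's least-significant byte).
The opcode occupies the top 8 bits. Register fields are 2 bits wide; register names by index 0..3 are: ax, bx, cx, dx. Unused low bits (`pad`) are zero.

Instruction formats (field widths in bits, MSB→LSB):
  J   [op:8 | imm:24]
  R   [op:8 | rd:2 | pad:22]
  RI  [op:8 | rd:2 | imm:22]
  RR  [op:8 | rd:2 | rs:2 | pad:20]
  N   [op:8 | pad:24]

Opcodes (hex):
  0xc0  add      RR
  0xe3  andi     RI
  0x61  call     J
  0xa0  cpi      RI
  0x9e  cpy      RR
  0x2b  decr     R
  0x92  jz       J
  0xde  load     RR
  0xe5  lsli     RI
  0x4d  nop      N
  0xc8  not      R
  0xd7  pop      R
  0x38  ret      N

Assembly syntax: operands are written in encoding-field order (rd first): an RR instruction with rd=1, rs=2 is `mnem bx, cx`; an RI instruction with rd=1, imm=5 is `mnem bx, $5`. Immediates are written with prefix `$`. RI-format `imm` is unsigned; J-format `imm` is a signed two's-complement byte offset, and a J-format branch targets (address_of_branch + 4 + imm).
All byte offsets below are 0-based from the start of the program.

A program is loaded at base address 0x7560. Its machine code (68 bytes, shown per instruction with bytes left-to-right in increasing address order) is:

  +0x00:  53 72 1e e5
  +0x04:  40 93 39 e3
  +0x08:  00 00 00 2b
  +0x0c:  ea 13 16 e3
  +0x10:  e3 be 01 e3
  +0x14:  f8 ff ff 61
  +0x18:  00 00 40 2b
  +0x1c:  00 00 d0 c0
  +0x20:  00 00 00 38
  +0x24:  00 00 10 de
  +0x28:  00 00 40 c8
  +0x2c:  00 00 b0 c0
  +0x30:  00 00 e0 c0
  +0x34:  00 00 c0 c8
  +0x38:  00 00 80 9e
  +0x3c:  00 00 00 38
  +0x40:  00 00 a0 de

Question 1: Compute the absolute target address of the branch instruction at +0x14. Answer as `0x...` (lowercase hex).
0x7570

@+14  little-endian(f8 ff ff 61) = 0x61fffff8
  top 8b → 0x61 → call [J]
  imm: (w>>0)&0xffffff=0xfffff8 (s24→-8) → $-8
  target = base 0x7560 + off 0x14 + 4 + imm -8 = 0x7570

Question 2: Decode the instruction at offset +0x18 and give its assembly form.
[18] 00 00 40 2b → 0x2b400000
  op=0x2b400000>>24=0x2b ⇒ decr (R)
  rd@[23:22]=0x1 ⇒ bx

decr bx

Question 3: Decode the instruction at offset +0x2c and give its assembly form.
add cx, dx

off 0x2c: read 00 00 b0 c0 as little → 0xc0b00000
  op=0xc0b00000>>24=0xc0 ⇒ add (RR)
  rd@[23:22]=0x2 ⇒ cx
  rs@[21:20]=0x3 ⇒ dx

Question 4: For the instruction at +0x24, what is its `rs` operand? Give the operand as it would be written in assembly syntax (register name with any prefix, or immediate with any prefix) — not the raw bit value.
bx

off 0x24: read 00 00 10 de as little → 0xde100000
  op=0xde100000>>24=0xde ⇒ load (RR)
  rd: (w>>22)&0x3=0x0 → ax
  rs: (w>>20)&0x3=0x1 → bx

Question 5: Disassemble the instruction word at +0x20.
ret

+0x20: 00 00 00 38 ⇒ word 0x38000000 (little)
  top 8b → 0x38 → ret [N]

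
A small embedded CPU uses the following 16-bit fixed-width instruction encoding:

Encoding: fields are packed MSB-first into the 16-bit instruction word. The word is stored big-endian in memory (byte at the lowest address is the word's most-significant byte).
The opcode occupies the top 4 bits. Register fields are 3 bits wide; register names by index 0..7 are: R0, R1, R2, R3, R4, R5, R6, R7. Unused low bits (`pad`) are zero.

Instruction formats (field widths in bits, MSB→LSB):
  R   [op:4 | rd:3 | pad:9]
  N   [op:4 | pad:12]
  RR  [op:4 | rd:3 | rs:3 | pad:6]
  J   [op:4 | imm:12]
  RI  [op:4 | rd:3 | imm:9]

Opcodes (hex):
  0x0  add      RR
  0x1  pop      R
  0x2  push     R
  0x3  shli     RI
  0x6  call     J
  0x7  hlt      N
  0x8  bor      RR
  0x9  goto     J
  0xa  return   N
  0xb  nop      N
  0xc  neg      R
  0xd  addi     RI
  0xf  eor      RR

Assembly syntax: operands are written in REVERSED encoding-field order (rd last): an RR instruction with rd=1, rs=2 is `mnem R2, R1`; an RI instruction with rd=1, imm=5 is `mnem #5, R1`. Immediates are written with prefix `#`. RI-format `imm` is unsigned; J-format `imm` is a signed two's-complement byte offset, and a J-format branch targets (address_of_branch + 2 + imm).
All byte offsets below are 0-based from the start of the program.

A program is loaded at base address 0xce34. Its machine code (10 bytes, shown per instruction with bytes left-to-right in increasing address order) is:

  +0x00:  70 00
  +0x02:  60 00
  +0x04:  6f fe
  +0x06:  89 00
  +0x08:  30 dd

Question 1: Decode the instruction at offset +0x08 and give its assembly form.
off 0x08: read 30 dd as big → 0x30dd
  op=0x30dd>>12=0x3 ⇒ shli (RI)
  rd@[11:9]=0x0 ⇒ R0
  imm@[8:0]=0xdd ⇒ #221

shli #221, R0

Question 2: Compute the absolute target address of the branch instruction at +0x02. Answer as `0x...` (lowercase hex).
+0x02: 60 00 ⇒ word 0x6000 (big)
  op=0x6000>>12=0x6 ⇒ call (J)
  imm@[11:0]=0x0 ⇒ #0
  target = base 0xce34 + off 0x02 + 2 + imm 0 = 0xce38

0xce38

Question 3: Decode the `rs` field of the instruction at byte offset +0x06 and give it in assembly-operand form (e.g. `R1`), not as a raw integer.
R4

off 0x06: read 89 00 as big → 0x8900
  opcode bits[15:12]=0x8: bor/RR
  rd: (w>>9)&0x7=0x4 → R4
  rs: (w>>6)&0x7=0x4 → R4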